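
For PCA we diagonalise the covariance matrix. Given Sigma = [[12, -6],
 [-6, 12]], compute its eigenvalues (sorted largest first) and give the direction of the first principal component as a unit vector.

Step 1 — characteristic polynomial of 2×2 Sigma:
  det(Sigma - λI) = λ² - trace · λ + det = 0.
  trace = 12 + 12 = 24, det = 12·12 - (-6)² = 108.
Step 2 — discriminant:
  Δ = trace² - 4·det = 576 - 432 = 144.
Step 3 — eigenvalues:
  λ = (trace ± √Δ)/2 = (24 ± 12)/2,
  λ_1 = 18,  λ_2 = 6.

Step 4 — unit eigenvector for λ_1: solve (Sigma - λ_1 I)v = 0. First row:
  (12 - 18)·v_x + (-6)·v_y = 0, i.e. (-6)·v_x + (-6)·v_y = 0,
  so v ∝ (b, λ_1 - a) = (-6, 6); multiply by -1 so the first entry is positive: u = (6, -6).
  ||u|| = √((6)² + (-6)²) = √(72) ≈ 8.4853,
  v_1 = u/||u|| ≈ (0.7071, -0.7071) (||v_1|| = 1).

λ_1 = 18,  λ_2 = 6;  v_1 ≈ (0.7071, -0.7071)


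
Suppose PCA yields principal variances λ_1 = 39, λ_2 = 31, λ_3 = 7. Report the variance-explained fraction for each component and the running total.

Step 1 — total variance = trace(Sigma) = Σ λ_i = 39 + 31 + 7 = 77.

Step 2 — fraction explained by component i = λ_i / Σ λ:
  PC1: 39/77 = 0.5065
  PC2: 31/77 = 0.4026
  PC3: 7/77 = 0.0909

Step 3 — cumulative fraction after k components = (λ_1 + ... + λ_k) / Σ λ:
  k = 1: 39/77 = 0.5065
  k = 2: (39 + 31)/77 = 70/77 = 0.9091
  k = 3: (39 + 31 + 7)/77 = 77/77 = 1

Summary (fraction, with percent):

explained: PC1 0.5065 (50.65%), PC2 0.4026 (40.26%), PC3 0.0909 (9.09%);  cumulative: 0.5065, 0.9091, 1


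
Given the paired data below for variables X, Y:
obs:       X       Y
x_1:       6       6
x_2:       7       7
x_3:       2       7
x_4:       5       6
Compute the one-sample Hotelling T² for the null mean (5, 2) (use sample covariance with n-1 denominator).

Step 1 — sample mean vector:
  mean(X) = (6 + 7 + 2 + 5) / 4 = 20/4 = 5
  mean(Y) = (6 + 7 + 7 + 6) / 4 = 26/4 = 6.5
  x̄ = (5, 6.5),  deviation x̄ - mu_0 = (5, 6.5) - (5, 2) = (0, 4.5).

Step 2 — sample covariance matrix, S[i,j] = (1/(n-1)) · Σ_k (x_{k,i} - mean_i) · (x_{k,j} - mean_j), divisor n-1 = 3:
  S[X,X] = ((1)·(1) + (2)·(2) + (-3)·(-3) + (0)·(0)) / 3 = 14/3 = 4.6667
  S[X,Y] = ((1)·(-0.5) + (2)·(0.5) + (-3)·(0.5) + (0)·(-0.5)) / 3 = -1/3 = -0.3333
  S[Y,Y] = ((-0.5)·(-0.5) + (0.5)·(0.5) + (0.5)·(0.5) + (-0.5)·(-0.5)) / 3 = 1/3 = 0.3333
  S = [[4.6667, -0.3333],
 [-0.3333, 0.3333]].

Step 3 — invert S. det(S) = 4.6667·0.3333 - (-0.3333)² = 1.4444.
  S^{-1} = (1/det) · [[d, -b], [-b, a]] = [[0.2308, 0.2308],
 [0.2308, 3.2308]].

Step 4 — quadratic form (x̄ - mu_0)^T · S^{-1} · (x̄ - mu_0):
  S^{-1} · (x̄ - mu_0) = (1.0385, 14.5385),
  (x̄ - mu_0)^T · [...] = (0)·(1.0385) + (4.5)·(14.5385) = 65.4231.

Step 5 — scale by n: T² = 4 · 65.4231 = 261.6923.

T² ≈ 261.6923


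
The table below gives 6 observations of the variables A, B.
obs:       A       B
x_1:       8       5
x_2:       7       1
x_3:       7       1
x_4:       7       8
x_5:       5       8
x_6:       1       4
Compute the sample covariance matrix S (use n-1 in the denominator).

Step 1 — column means:
  mean(A) = (8 + 7 + 7 + 7 + 5 + 1) / 6 = 35/6 = 5.8333
  mean(B) = (5 + 1 + 1 + 8 + 8 + 4) / 6 = 27/6 = 4.5

Step 2 — sample covariance S[i,j] = (1/(n-1)) · Σ_k (x_{k,i} - mean_i) · (x_{k,j} - mean_j), with n-1 = 5.
  S[A,A] = ((2.1667)·(2.1667) + (1.1667)·(1.1667) + (1.1667)·(1.1667) + (1.1667)·(1.1667) + (-0.8333)·(-0.8333) + (-4.8333)·(-4.8333)) / 5 = 32.8333/5 = 6.5667
  S[A,B] = ((2.1667)·(0.5) + (1.1667)·(-3.5) + (1.1667)·(-3.5) + (1.1667)·(3.5) + (-0.8333)·(3.5) + (-4.8333)·(-0.5)) / 5 = -3.5/5 = -0.7
  S[B,B] = ((0.5)·(0.5) + (-3.5)·(-3.5) + (-3.5)·(-3.5) + (3.5)·(3.5) + (3.5)·(3.5) + (-0.5)·(-0.5)) / 5 = 49.5/5 = 9.9

S is symmetric (S[j,i] = S[i,j]). Assembling:

S = [[6.5667, -0.7],
 [-0.7, 9.9]]


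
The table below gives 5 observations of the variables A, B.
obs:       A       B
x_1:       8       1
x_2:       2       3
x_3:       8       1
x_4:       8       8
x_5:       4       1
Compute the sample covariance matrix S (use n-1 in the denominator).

Step 1 — column means:
  mean(A) = (8 + 2 + 8 + 8 + 4) / 5 = 30/5 = 6
  mean(B) = (1 + 3 + 1 + 8 + 1) / 5 = 14/5 = 2.8

Step 2 — sample covariance S[i,j] = (1/(n-1)) · Σ_k (x_{k,i} - mean_i) · (x_{k,j} - mean_j), with n-1 = 4.
  S[A,A] = ((2)·(2) + (-4)·(-4) + (2)·(2) + (2)·(2) + (-2)·(-2)) / 4 = 32/4 = 8
  S[A,B] = ((2)·(-1.8) + (-4)·(0.2) + (2)·(-1.8) + (2)·(5.2) + (-2)·(-1.8)) / 4 = 6/4 = 1.5
  S[B,B] = ((-1.8)·(-1.8) + (0.2)·(0.2) + (-1.8)·(-1.8) + (5.2)·(5.2) + (-1.8)·(-1.8)) / 4 = 36.8/4 = 9.2

S is symmetric (S[j,i] = S[i,j]). Assembling:

S = [[8, 1.5],
 [1.5, 9.2]]


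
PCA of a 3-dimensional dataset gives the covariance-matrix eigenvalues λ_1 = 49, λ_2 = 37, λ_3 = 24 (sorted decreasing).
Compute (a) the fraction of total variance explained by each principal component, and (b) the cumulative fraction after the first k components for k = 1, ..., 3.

Step 1 — total variance = trace(Sigma) = Σ λ_i = 49 + 37 + 24 = 110.

Step 2 — fraction explained by component i = λ_i / Σ λ:
  PC1: 49/110 = 0.4455
  PC2: 37/110 = 0.3364
  PC3: 24/110 = 0.2182

Step 3 — cumulative fraction after k components = (λ_1 + ... + λ_k) / Σ λ:
  k = 1: 49/110 = 0.4455
  k = 2: (49 + 37)/110 = 86/110 = 0.7818
  k = 3: (49 + 37 + 24)/110 = 110/110 = 1

Summary (fraction, with percent):

explained: PC1 0.4455 (44.55%), PC2 0.3364 (33.64%), PC3 0.2182 (21.82%);  cumulative: 0.4455, 0.7818, 1


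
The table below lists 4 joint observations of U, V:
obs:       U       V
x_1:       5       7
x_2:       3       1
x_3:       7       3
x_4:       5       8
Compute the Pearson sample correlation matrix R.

Step 1 — column means:
  mean(U) = (5 + 3 + 7 + 5) / 4 = 20/4 = 5
  mean(V) = (7 + 1 + 3 + 8) / 4 = 19/4 = 4.75

Step 2 — sample variances and covariances s[i,j] = (1/(n-1)) · Σ_k (x_{k,i} - mean_i) · (x_{k,j} - mean_j), with n-1 = 3:
  s[U,U] = ((0)·(0) + (-2)·(-2) + (2)·(2) + (0)·(0)) / 3 = 8/3 = 2.6667
  s[U,V] = ((0)·(2.25) + (-2)·(-3.75) + (2)·(-1.75) + (0)·(3.25)) / 3 = 4/3 = 1.3333
  s[V,V] = ((2.25)·(2.25) + (-3.75)·(-3.75) + (-1.75)·(-1.75) + (3.25)·(3.25)) / 3 = 32.75/3 = 10.9167
  Sample standard deviations s_i = √(s[i,i]):
  s(U) = √(2.6667) = 1.633
  s(V) = √(10.9167) = 3.304

Step 3 — r_{ij} = s_{ij} / (s_i · s_j):
  r[U,U] = 1 (diagonal).
  r[U,V] = 1.3333 / (1.633 · 3.304) = 1.3333 / 5.3955 = 0.2471
  r[V,V] = 1 (diagonal).

R is symmetric with unit diagonal. Assembling:

R = [[1, 0.2471],
 [0.2471, 1]]


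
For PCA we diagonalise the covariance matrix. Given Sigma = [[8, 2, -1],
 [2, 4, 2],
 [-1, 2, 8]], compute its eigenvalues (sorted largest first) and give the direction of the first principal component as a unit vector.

Step 1 — characteristic polynomial p(λ) = det(λI - Sigma) = λ³ - tr·λ² + c_1·λ - det, where tr = trace, c_1 = sum of the principal 2×2 minors, det = det(Sigma):
  tr = 8 + 4 + 8 = 20,
  c_1 = (8·4 - (2)²) + (8·8 - (-1)²) + (4·8 - (2)²) = 28 + 63 + 28 = 119,
  det = 8·(4·8 - (2)²) - (2)·((2)·8 - (2)·(-1)) + (-1)·((2)·(2) - 4·(-1)) = 8·(28) - (2)·(18) + (-1)·(8) = 180.
  So p(λ) = λ³ - 20λ² + 119λ - 180.
Step 2 — look for an integer root (rational root theorem: any rational root is an integer divisor of 180). Testing λ = 9:
  p(9) = 729 - 1620 + 1071 - 180 = 0  ✓
  Dividing out (λ - 9): p(λ) = (λ - 9)(λ² - 11λ + 20).
Step 3 — remaining eigenvalues from the quadratic λ² - 11λ + 20 = 0:
  Δ = 11² - 4·20 = 121 - 80 = 41,  λ = (11 ± √41)/2 = (11 ± 6.4031)/2 ≈ 8.7016 or 2.2984.
  Sorted: λ_1 = 9,  λ_2 = 8.7016,  λ_3 = 2.2984  (check: sum = 20 = tr ✓).

Step 4 — unit eigenvector for λ_1 = 9: v spans the null space of (Sigma - λ_1 I), whose rows are
  r_1 = (-1, 2, -1),  r_2 = (2, -5, 2),  r_3 = (-1, 2, -1).
  v is orthogonal to every row, so take v ∝ r_1 × r_2 = ((2)·(2) - (-1)·(-5), (-1)·(2) - (-1)·(2), (-1)·(-5) - (2)·(2)) = (-1, 0, 1).
  Rescale (multiply by -1 so the first nonzero entry is positive): u = (1, 0, -1).
  ||u|| = √((1)² + (0)² + (-1)²) = √(2) ≈ 1.4142,  v_1 = u/||u|| ≈ (0.7071, 0, -0.7071) (||v_1|| = 1).

λ_1 = 9,  λ_2 = 8.7016,  λ_3 = 2.2984;  v_1 ≈ (0.7071, 0, -0.7071)


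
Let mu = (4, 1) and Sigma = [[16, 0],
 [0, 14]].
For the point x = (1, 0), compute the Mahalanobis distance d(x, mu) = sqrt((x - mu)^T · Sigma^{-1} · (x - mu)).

Step 1 — centre the observation: (x - mu) = (-3, -1).

Step 2 — invert Sigma. det(Sigma) = 16·14 - (0)² = 224.
  Sigma^{-1} = (1/det) · [[d, -b], [-b, a]] = [[0.0625, 0],
 [0, 0.0714]].

Step 3 — form the quadratic (x - mu)^T · Sigma^{-1} · (x - mu):
  Sigma^{-1} · (x - mu) = (-0.1875, -0.0714).
  (x - mu)^T · [Sigma^{-1} · (x - mu)] = (-3)·(-0.1875) + (-1)·(-0.0714) = 0.6339.

Step 4 — take square root: d = √(0.6339) ≈ 0.7962.

d(x, mu) = √(0.6339) ≈ 0.7962


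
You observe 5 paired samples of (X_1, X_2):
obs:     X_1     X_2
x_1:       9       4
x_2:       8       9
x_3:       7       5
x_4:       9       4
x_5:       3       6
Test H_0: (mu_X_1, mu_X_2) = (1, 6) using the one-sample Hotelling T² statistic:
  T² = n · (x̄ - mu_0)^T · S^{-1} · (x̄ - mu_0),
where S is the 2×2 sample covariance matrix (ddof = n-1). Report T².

Step 1 — sample mean vector:
  mean(X_1) = (9 + 8 + 7 + 9 + 3) / 5 = 36/5 = 7.2
  mean(X_2) = (4 + 9 + 5 + 4 + 6) / 5 = 28/5 = 5.6
  x̄ = (7.2, 5.6),  deviation x̄ - mu_0 = (7.2, 5.6) - (1, 6) = (6.2, -0.4).

Step 2 — sample covariance matrix, S[i,j] = (1/(n-1)) · Σ_k (x_{k,i} - mean_i) · (x_{k,j} - mean_j), divisor n-1 = 4:
  S[X_1,X_1] = ((1.8)·(1.8) + (0.8)·(0.8) + (-0.2)·(-0.2) + (1.8)·(1.8) + (-4.2)·(-4.2)) / 4 = 24.8/4 = 6.2
  S[X_1,X_2] = ((1.8)·(-1.6) + (0.8)·(3.4) + (-0.2)·(-0.6) + (1.8)·(-1.6) + (-4.2)·(0.4)) / 4 = -4.6/4 = -1.15
  S[X_2,X_2] = ((-1.6)·(-1.6) + (3.4)·(3.4) + (-0.6)·(-0.6) + (-1.6)·(-1.6) + (0.4)·(0.4)) / 4 = 17.2/4 = 4.3
  S = [[6.2, -1.15],
 [-1.15, 4.3]].

Step 3 — invert S. det(S) = 6.2·4.3 - (-1.15)² = 25.3375.
  S^{-1} = (1/det) · [[d, -b], [-b, a]] = [[0.1697, 0.0454],
 [0.0454, 0.2447]].

Step 4 — quadratic form (x̄ - mu_0)^T · S^{-1} · (x̄ - mu_0):
  S^{-1} · (x̄ - mu_0) = (1.034, 0.1835),
  (x̄ - mu_0)^T · [...] = (6.2)·(1.034) + (-0.4)·(0.1835) = 6.3376.

Step 5 — scale by n: T² = 5 · 6.3376 = 31.6882.

T² ≈ 31.6882


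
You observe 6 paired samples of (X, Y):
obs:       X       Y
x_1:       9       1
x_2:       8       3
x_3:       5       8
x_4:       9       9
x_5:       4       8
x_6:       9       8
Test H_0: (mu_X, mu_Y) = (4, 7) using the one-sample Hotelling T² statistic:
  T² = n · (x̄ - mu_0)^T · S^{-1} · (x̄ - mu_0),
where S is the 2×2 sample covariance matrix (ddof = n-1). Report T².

Step 1 — sample mean vector:
  mean(X) = (9 + 8 + 5 + 9 + 4 + 9) / 6 = 44/6 = 7.3333
  mean(Y) = (1 + 3 + 8 + 9 + 8 + 8) / 6 = 37/6 = 6.1667
  x̄ = (7.3333, 6.1667),  deviation x̄ - mu_0 = (7.3333, 6.1667) - (4, 7) = (3.3333, -0.8333).

Step 2 — sample covariance matrix, S[i,j] = (1/(n-1)) · Σ_k (x_{k,i} - mean_i) · (x_{k,j} - mean_j), divisor n-1 = 5:
  S[X,X] = ((1.6667)·(1.6667) + (0.6667)·(0.6667) + (-2.3333)·(-2.3333) + (1.6667)·(1.6667) + (-3.3333)·(-3.3333) + (1.6667)·(1.6667)) / 5 = 25.3333/5 = 5.0667
  S[X,Y] = ((1.6667)·(-5.1667) + (0.6667)·(-3.1667) + (-2.3333)·(1.8333) + (1.6667)·(2.8333) + (-3.3333)·(1.8333) + (1.6667)·(1.8333)) / 5 = -13.3333/5 = -2.6667
  S[Y,Y] = ((-5.1667)·(-5.1667) + (-3.1667)·(-3.1667) + (1.8333)·(1.8333) + (2.8333)·(2.8333) + (1.8333)·(1.8333) + (1.8333)·(1.8333)) / 5 = 54.8333/5 = 10.9667
  S = [[5.0667, -2.6667],
 [-2.6667, 10.9667]].

Step 3 — invert S. det(S) = 5.0667·10.9667 - (-2.6667)² = 48.4533.
  S^{-1} = (1/det) · [[d, -b], [-b, a]] = [[0.2263, 0.055],
 [0.055, 0.1046]].

Step 4 — quadratic form (x̄ - mu_0)^T · S^{-1} · (x̄ - mu_0):
  S^{-1} · (x̄ - mu_0) = (0.7086, 0.0963),
  (x̄ - mu_0)^T · [...] = (3.3333)·(0.7086) + (-0.8333)·(0.0963) = 2.2817.

Step 5 — scale by n: T² = 6 · 2.2817 = 13.6901.

T² ≈ 13.6901


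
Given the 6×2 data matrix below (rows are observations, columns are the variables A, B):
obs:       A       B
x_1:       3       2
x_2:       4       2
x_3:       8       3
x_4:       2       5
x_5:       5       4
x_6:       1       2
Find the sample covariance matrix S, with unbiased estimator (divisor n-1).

Step 1 — column means:
  mean(A) = (3 + 4 + 8 + 2 + 5 + 1) / 6 = 23/6 = 3.8333
  mean(B) = (2 + 2 + 3 + 5 + 4 + 2) / 6 = 18/6 = 3

Step 2 — sample covariance S[i,j] = (1/(n-1)) · Σ_k (x_{k,i} - mean_i) · (x_{k,j} - mean_j), with n-1 = 5.
  S[A,A] = ((-0.8333)·(-0.8333) + (0.1667)·(0.1667) + (4.1667)·(4.1667) + (-1.8333)·(-1.8333) + (1.1667)·(1.1667) + (-2.8333)·(-2.8333)) / 5 = 30.8333/5 = 6.1667
  S[A,B] = ((-0.8333)·(-1) + (0.1667)·(-1) + (4.1667)·(0) + (-1.8333)·(2) + (1.1667)·(1) + (-2.8333)·(-1)) / 5 = 1/5 = 0.2
  S[B,B] = ((-1)·(-1) + (-1)·(-1) + (0)·(0) + (2)·(2) + (1)·(1) + (-1)·(-1)) / 5 = 8/5 = 1.6

S is symmetric (S[j,i] = S[i,j]). Assembling:

S = [[6.1667, 0.2],
 [0.2, 1.6]]


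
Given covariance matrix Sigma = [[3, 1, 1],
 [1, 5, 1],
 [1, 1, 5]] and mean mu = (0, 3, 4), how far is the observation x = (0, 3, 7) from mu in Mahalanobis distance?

Step 1 — centre the observation: (x - mu) = (0, 0, 3).

Step 2 — invert Sigma (cofactor / det for 3×3, or solve directly):
  Sigma^{-1} = [[0.375, -0.0625, -0.0625],
 [-0.0625, 0.2187, -0.0312],
 [-0.0625, -0.0312, 0.2187]].

Step 3 — form the quadratic (x - mu)^T · Sigma^{-1} · (x - mu):
  Sigma^{-1} · (x - mu) = (-0.1875, -0.0938, 0.6562).
  (x - mu)^T · [Sigma^{-1} · (x - mu)] = (0)·(-0.1875) + (0)·(-0.0938) + (3)·(0.6562) = 1.9687.

Step 4 — take square root: d = √(1.9687) ≈ 1.4031.

d(x, mu) = √(1.9687) ≈ 1.4031


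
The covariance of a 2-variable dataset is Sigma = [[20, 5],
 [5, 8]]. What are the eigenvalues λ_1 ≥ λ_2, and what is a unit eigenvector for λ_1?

Step 1 — characteristic polynomial of 2×2 Sigma:
  det(Sigma - λI) = λ² - trace · λ + det = 0.
  trace = 20 + 8 = 28, det = 20·8 - (5)² = 135.
Step 2 — discriminant:
  Δ = trace² - 4·det = 784 - 540 = 244.
Step 3 — eigenvalues:
  λ = (trace ± √Δ)/2 = (28 ± 15.6205)/2,
  λ_1 = 21.8102,  λ_2 = 6.1898.

Step 4 — unit eigenvector for λ_1: solve (Sigma - λ_1 I)v = 0. First row:
  (20 - 21.8102)·v_x + (5)·v_y = 0, i.e. (-1.8102)·v_x + (5)·v_y = 0,
  so v ∝ (b, λ_1 - a) = (5, 1.8102) = u.
  ||u|| = √((5)² + (1.8102)²) = √(28.277) ≈ 5.3176,
  v_1 = u/||u|| ≈ (0.9403, 0.3404) (||v_1|| = 1).

λ_1 = 21.8102,  λ_2 = 6.1898;  v_1 ≈ (0.9403, 0.3404)


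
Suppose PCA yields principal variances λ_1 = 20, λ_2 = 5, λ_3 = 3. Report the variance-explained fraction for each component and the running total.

Step 1 — total variance = trace(Sigma) = Σ λ_i = 20 + 5 + 3 = 28.

Step 2 — fraction explained by component i = λ_i / Σ λ:
  PC1: 20/28 = 0.7143
  PC2: 5/28 = 0.1786
  PC3: 3/28 = 0.1071

Step 3 — cumulative fraction after k components = (λ_1 + ... + λ_k) / Σ λ:
  k = 1: 20/28 = 0.7143
  k = 2: (20 + 5)/28 = 25/28 = 0.8929
  k = 3: (20 + 5 + 3)/28 = 28/28 = 1

Summary (fraction, with percent):

explained: PC1 0.7143 (71.43%), PC2 0.1786 (17.86%), PC3 0.1071 (10.71%);  cumulative: 0.7143, 0.8929, 1


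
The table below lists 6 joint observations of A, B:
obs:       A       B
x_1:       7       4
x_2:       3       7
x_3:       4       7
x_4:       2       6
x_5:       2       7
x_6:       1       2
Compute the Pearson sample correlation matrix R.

Step 1 — column means:
  mean(A) = (7 + 3 + 4 + 2 + 2 + 1) / 6 = 19/6 = 3.1667
  mean(B) = (4 + 7 + 7 + 6 + 7 + 2) / 6 = 33/6 = 5.5

Step 2 — sample variances and covariances s[i,j] = (1/(n-1)) · Σ_k (x_{k,i} - mean_i) · (x_{k,j} - mean_j), with n-1 = 5:
  s[A,A] = ((3.8333)·(3.8333) + (-0.1667)·(-0.1667) + (0.8333)·(0.8333) + (-1.1667)·(-1.1667) + (-1.1667)·(-1.1667) + (-2.1667)·(-2.1667)) / 5 = 22.8333/5 = 4.5667
  s[A,B] = ((3.8333)·(-1.5) + (-0.1667)·(1.5) + (0.8333)·(1.5) + (-1.1667)·(0.5) + (-1.1667)·(1.5) + (-2.1667)·(-3.5)) / 5 = 0.5/5 = 0.1
  s[B,B] = ((-1.5)·(-1.5) + (1.5)·(1.5) + (1.5)·(1.5) + (0.5)·(0.5) + (1.5)·(1.5) + (-3.5)·(-3.5)) / 5 = 21.5/5 = 4.3
  Sample standard deviations s_i = √(s[i,i]):
  s(A) = √(4.5667) = 2.137
  s(B) = √(4.3) = 2.0736

Step 3 — r_{ij} = s_{ij} / (s_i · s_j):
  r[A,A] = 1 (diagonal).
  r[A,B] = 0.1 / (2.137 · 2.0736) = 0.1 / 4.4313 = 0.0226
  r[B,B] = 1 (diagonal).

R is symmetric with unit diagonal. Assembling:

R = [[1, 0.0226],
 [0.0226, 1]]


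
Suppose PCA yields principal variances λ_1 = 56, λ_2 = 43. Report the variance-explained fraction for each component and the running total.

Step 1 — total variance = trace(Sigma) = Σ λ_i = 56 + 43 = 99.

Step 2 — fraction explained by component i = λ_i / Σ λ:
  PC1: 56/99 = 0.5657
  PC2: 43/99 = 0.4343

Step 3 — cumulative fraction after k components = (λ_1 + ... + λ_k) / Σ λ:
  k = 1: 56/99 = 0.5657
  k = 2: (56 + 43)/99 = 99/99 = 1

Summary (fraction, with percent):

explained: PC1 0.5657 (56.57%), PC2 0.4343 (43.43%);  cumulative: 0.5657, 1


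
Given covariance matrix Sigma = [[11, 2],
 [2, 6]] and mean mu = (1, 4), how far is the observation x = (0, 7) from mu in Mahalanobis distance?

Step 1 — centre the observation: (x - mu) = (-1, 3).

Step 2 — invert Sigma. det(Sigma) = 11·6 - (2)² = 62.
  Sigma^{-1} = (1/det) · [[d, -b], [-b, a]] = [[0.0968, -0.0323],
 [-0.0323, 0.1774]].

Step 3 — form the quadratic (x - mu)^T · Sigma^{-1} · (x - mu):
  Sigma^{-1} · (x - mu) = (-0.1935, 0.5645).
  (x - mu)^T · [Sigma^{-1} · (x - mu)] = (-1)·(-0.1935) + (3)·(0.5645) = 1.8871.

Step 4 — take square root: d = √(1.8871) ≈ 1.3737.

d(x, mu) = √(1.8871) ≈ 1.3737


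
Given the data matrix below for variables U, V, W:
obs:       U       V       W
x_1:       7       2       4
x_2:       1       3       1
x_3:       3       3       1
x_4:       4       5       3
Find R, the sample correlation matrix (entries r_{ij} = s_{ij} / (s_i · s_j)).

Step 1 — column means:
  mean(U) = (7 + 1 + 3 + 4) / 4 = 15/4 = 3.75
  mean(V) = (2 + 3 + 3 + 5) / 4 = 13/4 = 3.25
  mean(W) = (4 + 1 + 1 + 3) / 4 = 9/4 = 2.25

Step 2 — sample variances and covariances s[i,j] = (1/(n-1)) · Σ_k (x_{k,i} - mean_i) · (x_{k,j} - mean_j), with n-1 = 3:
  s[U,U] = ((3.25)·(3.25) + (-2.75)·(-2.75) + (-0.75)·(-0.75) + (0.25)·(0.25)) / 3 = 18.75/3 = 6.25
  s[U,V] = ((3.25)·(-1.25) + (-2.75)·(-0.25) + (-0.75)·(-0.25) + (0.25)·(1.75)) / 3 = -2.75/3 = -0.9167
  s[U,W] = ((3.25)·(1.75) + (-2.75)·(-1.25) + (-0.75)·(-1.25) + (0.25)·(0.75)) / 3 = 10.25/3 = 3.4167
  s[V,V] = ((-1.25)·(-1.25) + (-0.25)·(-0.25) + (-0.25)·(-0.25) + (1.75)·(1.75)) / 3 = 4.75/3 = 1.5833
  s[V,W] = ((-1.25)·(1.75) + (-0.25)·(-1.25) + (-0.25)·(-1.25) + (1.75)·(0.75)) / 3 = -0.25/3 = -0.0833
  s[W,W] = ((1.75)·(1.75) + (-1.25)·(-1.25) + (-1.25)·(-1.25) + (0.75)·(0.75)) / 3 = 6.75/3 = 2.25
  Sample standard deviations s_i = √(s[i,i]):
  s(U) = √(6.25) = 2.5
  s(V) = √(1.5833) = 1.2583
  s(W) = √(2.25) = 1.5

Step 3 — r_{ij} = s_{ij} / (s_i · s_j):
  r[U,U] = 1 (diagonal).
  r[U,V] = -0.9167 / (2.5 · 1.2583) = -0.9167 / 3.1458 = -0.2914
  r[U,W] = 3.4167 / (2.5 · 1.5) = 3.4167 / 3.75 = 0.9111
  r[V,V] = 1 (diagonal).
  r[V,W] = -0.0833 / (1.2583 · 1.5) = -0.0833 / 1.8875 = -0.0442
  r[W,W] = 1 (diagonal).

R is symmetric with unit diagonal. Assembling:

R = [[1, -0.2914, 0.9111],
 [-0.2914, 1, -0.0442],
 [0.9111, -0.0442, 1]]


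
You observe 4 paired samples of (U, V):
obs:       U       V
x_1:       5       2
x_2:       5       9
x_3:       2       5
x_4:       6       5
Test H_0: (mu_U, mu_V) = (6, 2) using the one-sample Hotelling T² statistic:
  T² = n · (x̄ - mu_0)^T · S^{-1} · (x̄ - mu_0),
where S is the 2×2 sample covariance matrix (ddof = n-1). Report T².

Step 1 — sample mean vector:
  mean(U) = (5 + 5 + 2 + 6) / 4 = 18/4 = 4.5
  mean(V) = (2 + 9 + 5 + 5) / 4 = 21/4 = 5.25
  x̄ = (4.5, 5.25),  deviation x̄ - mu_0 = (4.5, 5.25) - (6, 2) = (-1.5, 3.25).

Step 2 — sample covariance matrix, S[i,j] = (1/(n-1)) · Σ_k (x_{k,i} - mean_i) · (x_{k,j} - mean_j), divisor n-1 = 3:
  S[U,U] = ((0.5)·(0.5) + (0.5)·(0.5) + (-2.5)·(-2.5) + (1.5)·(1.5)) / 3 = 9/3 = 3
  S[U,V] = ((0.5)·(-3.25) + (0.5)·(3.75) + (-2.5)·(-0.25) + (1.5)·(-0.25)) / 3 = 0.5/3 = 0.1667
  S[V,V] = ((-3.25)·(-3.25) + (3.75)·(3.75) + (-0.25)·(-0.25) + (-0.25)·(-0.25)) / 3 = 24.75/3 = 8.25
  S = [[3, 0.1667],
 [0.1667, 8.25]].

Step 3 — invert S. det(S) = 3·8.25 - (0.1667)² = 24.7222.
  S^{-1} = (1/det) · [[d, -b], [-b, a]] = [[0.3337, -0.0067],
 [-0.0067, 0.1213]].

Step 4 — quadratic form (x̄ - mu_0)^T · S^{-1} · (x̄ - mu_0):
  S^{-1} · (x̄ - mu_0) = (-0.5225, 0.4045),
  (x̄ - mu_0)^T · [...] = (-1.5)·(-0.5225) + (3.25)·(0.4045) = 2.0983.

Step 5 — scale by n: T² = 4 · 2.0983 = 8.3933.

T² ≈ 8.3933


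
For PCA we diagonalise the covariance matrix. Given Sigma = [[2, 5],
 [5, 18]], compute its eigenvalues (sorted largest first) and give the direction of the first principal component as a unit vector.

Step 1 — characteristic polynomial of 2×2 Sigma:
  det(Sigma - λI) = λ² - trace · λ + det = 0.
  trace = 2 + 18 = 20, det = 2·18 - (5)² = 11.
Step 2 — discriminant:
  Δ = trace² - 4·det = 400 - 44 = 356.
Step 3 — eigenvalues:
  λ = (trace ± √Δ)/2 = (20 ± 18.868)/2,
  λ_1 = 19.434,  λ_2 = 0.566.

Step 4 — unit eigenvector for λ_1: solve (Sigma - λ_1 I)v = 0. First row:
  (2 - 19.434)·v_x + (5)·v_y = 0, i.e. (-17.434)·v_x + (5)·v_y = 0,
  so v ∝ (b, λ_1 - a) = (5, 17.434) = u.
  ||u|| = √((5)² + (17.434)²) = √(328.9437) ≈ 18.1368,
  v_1 = u/||u|| ≈ (0.2757, 0.9612) (||v_1|| = 1).

λ_1 = 19.434,  λ_2 = 0.566;  v_1 ≈ (0.2757, 0.9612)


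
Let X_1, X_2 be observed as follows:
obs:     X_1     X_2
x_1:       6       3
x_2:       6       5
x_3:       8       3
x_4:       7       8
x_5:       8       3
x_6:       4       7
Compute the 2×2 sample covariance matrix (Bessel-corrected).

Step 1 — column means:
  mean(X_1) = (6 + 6 + 8 + 7 + 8 + 4) / 6 = 39/6 = 6.5
  mean(X_2) = (3 + 5 + 3 + 8 + 3 + 7) / 6 = 29/6 = 4.8333

Step 2 — sample covariance S[i,j] = (1/(n-1)) · Σ_k (x_{k,i} - mean_i) · (x_{k,j} - mean_j), with n-1 = 5.
  S[X_1,X_1] = ((-0.5)·(-0.5) + (-0.5)·(-0.5) + (1.5)·(1.5) + (0.5)·(0.5) + (1.5)·(1.5) + (-2.5)·(-2.5)) / 5 = 11.5/5 = 2.3
  S[X_1,X_2] = ((-0.5)·(-1.8333) + (-0.5)·(0.1667) + (1.5)·(-1.8333) + (0.5)·(3.1667) + (1.5)·(-1.8333) + (-2.5)·(2.1667)) / 5 = -8.5/5 = -1.7
  S[X_2,X_2] = ((-1.8333)·(-1.8333) + (0.1667)·(0.1667) + (-1.8333)·(-1.8333) + (3.1667)·(3.1667) + (-1.8333)·(-1.8333) + (2.1667)·(2.1667)) / 5 = 24.8333/5 = 4.9667

S is symmetric (S[j,i] = S[i,j]). Assembling:

S = [[2.3, -1.7],
 [-1.7, 4.9667]]


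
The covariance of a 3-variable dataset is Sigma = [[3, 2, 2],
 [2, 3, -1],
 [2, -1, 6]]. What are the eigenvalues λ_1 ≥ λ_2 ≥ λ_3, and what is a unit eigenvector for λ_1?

Step 1 — characteristic polynomial p(λ) = det(λI - Sigma) = λ³ - tr·λ² + c_1·λ - det, where tr = trace, c_1 = sum of the principal 2×2 minors, det = det(Sigma):
  tr = 3 + 3 + 6 = 12,
  c_1 = (3·3 - (2)²) + (3·6 - (2)²) + (3·6 - (-1)²) = 5 + 14 + 17 = 36,
  det = 3·(3·6 - (-1)²) - (2)·((2)·6 - (-1)·(2)) + (2)·((2)·(-1) - 3·(2)) = 3·(17) - (2)·(14) + (2)·(-8) = 7.
  So p(λ) = λ³ - 12λ² + 36λ - 7.
Step 2 — look for an integer root (rational root theorem: any rational root is an integer divisor of 7). Testing λ = 7:
  p(7) = 343 - 588 + 252 - 7 = 0  ✓
  Dividing out (λ - 7): p(λ) = (λ - 7)(λ² - 5λ + 1).
Step 3 — remaining eigenvalues from the quadratic λ² - 5λ + 1 = 0:
  Δ = 5² - 4·1 = 25 - 4 = 21,  λ = (5 ± √21)/2 = (5 ± 4.5826)/2 ≈ 4.7913 or 0.2087.
  Sorted: λ_1 = 7,  λ_2 = 4.7913,  λ_3 = 0.2087  (check: sum = 12 = tr ✓).

Step 4 — unit eigenvector for λ_1 = 7: v spans the null space of (Sigma - λ_1 I), whose rows are
  r_1 = (-4, 2, 2),  r_2 = (2, -4, -1),  r_3 = (2, -1, -1).
  v is orthogonal to every row, so take v ∝ r_1 × r_2 = ((2)·(-1) - (2)·(-4), (2)·(2) - (-4)·(-1), (-4)·(-4) - (2)·(2)) = (6, 0, 12).
  Rescale (divide by 6): u = (1, 0, 2).
  ||u|| = √((1)² + (0)² + (2)²) = √(5) ≈ 2.2361,  v_1 = u/||u|| ≈ (0.4472, 0, 0.8944) (||v_1|| = 1).

λ_1 = 7,  λ_2 = 4.7913,  λ_3 = 0.2087;  v_1 ≈ (0.4472, 0, 0.8944)


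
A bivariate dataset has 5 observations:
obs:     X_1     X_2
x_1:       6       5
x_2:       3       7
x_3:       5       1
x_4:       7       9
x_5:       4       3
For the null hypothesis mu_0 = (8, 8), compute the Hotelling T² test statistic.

Step 1 — sample mean vector:
  mean(X_1) = (6 + 3 + 5 + 7 + 4) / 5 = 25/5 = 5
  mean(X_2) = (5 + 7 + 1 + 9 + 3) / 5 = 25/5 = 5
  x̄ = (5, 5),  deviation x̄ - mu_0 = (5, 5) - (8, 8) = (-3, -3).

Step 2 — sample covariance matrix, S[i,j] = (1/(n-1)) · Σ_k (x_{k,i} - mean_i) · (x_{k,j} - mean_j), divisor n-1 = 4:
  S[X_1,X_1] = ((1)·(1) + (-2)·(-2) + (0)·(0) + (2)·(2) + (-1)·(-1)) / 4 = 10/4 = 2.5
  S[X_1,X_2] = ((1)·(0) + (-2)·(2) + (0)·(-4) + (2)·(4) + (-1)·(-2)) / 4 = 6/4 = 1.5
  S[X_2,X_2] = ((0)·(0) + (2)·(2) + (-4)·(-4) + (4)·(4) + (-2)·(-2)) / 4 = 40/4 = 10
  S = [[2.5, 1.5],
 [1.5, 10]].

Step 3 — invert S. det(S) = 2.5·10 - (1.5)² = 22.75.
  S^{-1} = (1/det) · [[d, -b], [-b, a]] = [[0.4396, -0.0659],
 [-0.0659, 0.1099]].

Step 4 — quadratic form (x̄ - mu_0)^T · S^{-1} · (x̄ - mu_0):
  S^{-1} · (x̄ - mu_0) = (-1.1209, -0.1319),
  (x̄ - mu_0)^T · [...] = (-3)·(-1.1209) + (-3)·(-0.1319) = 3.7582.

Step 5 — scale by n: T² = 5 · 3.7582 = 18.7912.

T² ≈ 18.7912


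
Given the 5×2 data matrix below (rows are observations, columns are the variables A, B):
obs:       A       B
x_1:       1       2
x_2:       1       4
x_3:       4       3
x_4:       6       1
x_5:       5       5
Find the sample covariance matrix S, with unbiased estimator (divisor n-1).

Step 1 — column means:
  mean(A) = (1 + 1 + 4 + 6 + 5) / 5 = 17/5 = 3.4
  mean(B) = (2 + 4 + 3 + 1 + 5) / 5 = 15/5 = 3

Step 2 — sample covariance S[i,j] = (1/(n-1)) · Σ_k (x_{k,i} - mean_i) · (x_{k,j} - mean_j), with n-1 = 4.
  S[A,A] = ((-2.4)·(-2.4) + (-2.4)·(-2.4) + (0.6)·(0.6) + (2.6)·(2.6) + (1.6)·(1.6)) / 4 = 21.2/4 = 5.3
  S[A,B] = ((-2.4)·(-1) + (-2.4)·(1) + (0.6)·(0) + (2.6)·(-2) + (1.6)·(2)) / 4 = -2/4 = -0.5
  S[B,B] = ((-1)·(-1) + (1)·(1) + (0)·(0) + (-2)·(-2) + (2)·(2)) / 4 = 10/4 = 2.5

S is symmetric (S[j,i] = S[i,j]). Assembling:

S = [[5.3, -0.5],
 [-0.5, 2.5]]


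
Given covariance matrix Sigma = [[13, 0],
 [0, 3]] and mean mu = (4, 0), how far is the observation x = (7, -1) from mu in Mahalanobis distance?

Step 1 — centre the observation: (x - mu) = (3, -1).

Step 2 — invert Sigma. det(Sigma) = 13·3 - (0)² = 39.
  Sigma^{-1} = (1/det) · [[d, -b], [-b, a]] = [[0.0769, 0],
 [0, 0.3333]].

Step 3 — form the quadratic (x - mu)^T · Sigma^{-1} · (x - mu):
  Sigma^{-1} · (x - mu) = (0.2308, -0.3333).
  (x - mu)^T · [Sigma^{-1} · (x - mu)] = (3)·(0.2308) + (-1)·(-0.3333) = 1.0256.

Step 4 — take square root: d = √(1.0256) ≈ 1.0127.

d(x, mu) = √(1.0256) ≈ 1.0127


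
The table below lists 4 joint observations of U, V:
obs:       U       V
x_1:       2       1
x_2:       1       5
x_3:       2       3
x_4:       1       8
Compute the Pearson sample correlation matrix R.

Step 1 — column means:
  mean(U) = (2 + 1 + 2 + 1) / 4 = 6/4 = 1.5
  mean(V) = (1 + 5 + 3 + 8) / 4 = 17/4 = 4.25

Step 2 — sample variances and covariances s[i,j] = (1/(n-1)) · Σ_k (x_{k,i} - mean_i) · (x_{k,j} - mean_j), with n-1 = 3:
  s[U,U] = ((0.5)·(0.5) + (-0.5)·(-0.5) + (0.5)·(0.5) + (-0.5)·(-0.5)) / 3 = 1/3 = 0.3333
  s[U,V] = ((0.5)·(-3.25) + (-0.5)·(0.75) + (0.5)·(-1.25) + (-0.5)·(3.75)) / 3 = -4.5/3 = -1.5
  s[V,V] = ((-3.25)·(-3.25) + (0.75)·(0.75) + (-1.25)·(-1.25) + (3.75)·(3.75)) / 3 = 26.75/3 = 8.9167
  Sample standard deviations s_i = √(s[i,i]):
  s(U) = √(0.3333) = 0.5774
  s(V) = √(8.9167) = 2.9861

Step 3 — r_{ij} = s_{ij} / (s_i · s_j):
  r[U,U] = 1 (diagonal).
  r[U,V] = -1.5 / (0.5774 · 2.9861) = -1.5 / 1.724 = -0.8701
  r[V,V] = 1 (diagonal).

R is symmetric with unit diagonal. Assembling:

R = [[1, -0.8701],
 [-0.8701, 1]]


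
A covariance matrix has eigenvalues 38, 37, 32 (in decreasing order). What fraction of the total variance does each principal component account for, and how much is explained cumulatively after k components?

Step 1 — total variance = trace(Sigma) = Σ λ_i = 38 + 37 + 32 = 107.

Step 2 — fraction explained by component i = λ_i / Σ λ:
  PC1: 38/107 = 0.3551
  PC2: 37/107 = 0.3458
  PC3: 32/107 = 0.2991

Step 3 — cumulative fraction after k components = (λ_1 + ... + λ_k) / Σ λ:
  k = 1: 38/107 = 0.3551
  k = 2: (38 + 37)/107 = 75/107 = 0.7009
  k = 3: (38 + 37 + 32)/107 = 107/107 = 1

Summary (fraction, with percent):

explained: PC1 0.3551 (35.51%), PC2 0.3458 (34.58%), PC3 0.2991 (29.91%);  cumulative: 0.3551, 0.7009, 1


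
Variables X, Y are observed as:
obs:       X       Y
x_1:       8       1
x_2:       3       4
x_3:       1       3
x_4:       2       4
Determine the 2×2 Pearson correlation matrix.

Step 1 — column means:
  mean(X) = (8 + 3 + 1 + 2) / 4 = 14/4 = 3.5
  mean(Y) = (1 + 4 + 3 + 4) / 4 = 12/4 = 3

Step 2 — sample variances and covariances s[i,j] = (1/(n-1)) · Σ_k (x_{k,i} - mean_i) · (x_{k,j} - mean_j), with n-1 = 3:
  s[X,X] = ((4.5)·(4.5) + (-0.5)·(-0.5) + (-2.5)·(-2.5) + (-1.5)·(-1.5)) / 3 = 29/3 = 9.6667
  s[X,Y] = ((4.5)·(-2) + (-0.5)·(1) + (-2.5)·(0) + (-1.5)·(1)) / 3 = -11/3 = -3.6667
  s[Y,Y] = ((-2)·(-2) + (1)·(1) + (0)·(0) + (1)·(1)) / 3 = 6/3 = 2
  Sample standard deviations s_i = √(s[i,i]):
  s(X) = √(9.6667) = 3.1091
  s(Y) = √(2) = 1.4142

Step 3 — r_{ij} = s_{ij} / (s_i · s_j):
  r[X,X] = 1 (diagonal).
  r[X,Y] = -3.6667 / (3.1091 · 1.4142) = -3.6667 / 4.397 = -0.8339
  r[Y,Y] = 1 (diagonal).

R is symmetric with unit diagonal. Assembling:

R = [[1, -0.8339],
 [-0.8339, 1]]


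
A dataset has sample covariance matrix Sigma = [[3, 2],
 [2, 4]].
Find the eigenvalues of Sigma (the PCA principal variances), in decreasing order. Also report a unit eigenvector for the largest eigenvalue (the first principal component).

Step 1 — characteristic polynomial of 2×2 Sigma:
  det(Sigma - λI) = λ² - trace · λ + det = 0.
  trace = 3 + 4 = 7, det = 3·4 - (2)² = 8.
Step 2 — discriminant:
  Δ = trace² - 4·det = 49 - 32 = 17.
Step 3 — eigenvalues:
  λ = (trace ± √Δ)/2 = (7 ± 4.1231)/2,
  λ_1 = 5.5616,  λ_2 = 1.4384.

Step 4 — unit eigenvector for λ_1: solve (Sigma - λ_1 I)v = 0. First row:
  (3 - 5.5616)·v_x + (2)·v_y = 0, i.e. (-2.5616)·v_x + (2)·v_y = 0,
  so v ∝ (b, λ_1 - a) = (2, 2.5616) = u.
  ||u|| = √((2)² + (2.5616)²) = √(10.5616) ≈ 3.2499,
  v_1 = u/||u|| ≈ (0.6154, 0.7882) (||v_1|| = 1).

λ_1 = 5.5616,  λ_2 = 1.4384;  v_1 ≈ (0.6154, 0.7882)


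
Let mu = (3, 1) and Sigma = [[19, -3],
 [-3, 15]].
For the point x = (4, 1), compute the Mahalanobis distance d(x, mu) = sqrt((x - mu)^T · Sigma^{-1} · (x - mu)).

Step 1 — centre the observation: (x - mu) = (1, 0).

Step 2 — invert Sigma. det(Sigma) = 19·15 - (-3)² = 276.
  Sigma^{-1} = (1/det) · [[d, -b], [-b, a]] = [[0.0543, 0.0109],
 [0.0109, 0.0688]].

Step 3 — form the quadratic (x - mu)^T · Sigma^{-1} · (x - mu):
  Sigma^{-1} · (x - mu) = (0.0543, 0.0109).
  (x - mu)^T · [Sigma^{-1} · (x - mu)] = (1)·(0.0543) + (0)·(0.0109) = 0.0543.

Step 4 — take square root: d = √(0.0543) ≈ 0.2331.

d(x, mu) = √(0.0543) ≈ 0.2331


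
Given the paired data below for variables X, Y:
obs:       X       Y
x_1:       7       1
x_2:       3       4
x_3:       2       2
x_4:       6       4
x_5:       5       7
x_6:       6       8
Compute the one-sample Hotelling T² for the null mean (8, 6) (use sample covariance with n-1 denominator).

Step 1 — sample mean vector:
  mean(X) = (7 + 3 + 2 + 6 + 5 + 6) / 6 = 29/6 = 4.8333
  mean(Y) = (1 + 4 + 2 + 4 + 7 + 8) / 6 = 26/6 = 4.3333
  x̄ = (4.8333, 4.3333),  deviation x̄ - mu_0 = (4.8333, 4.3333) - (8, 6) = (-3.1667, -1.6667).

Step 2 — sample covariance matrix, S[i,j] = (1/(n-1)) · Σ_k (x_{k,i} - mean_i) · (x_{k,j} - mean_j), divisor n-1 = 5:
  S[X,X] = ((2.1667)·(2.1667) + (-1.8333)·(-1.8333) + (-2.8333)·(-2.8333) + (1.1667)·(1.1667) + (0.1667)·(0.1667) + (1.1667)·(1.1667)) / 5 = 18.8333/5 = 3.7667
  S[X,Y] = ((2.1667)·(-3.3333) + (-1.8333)·(-0.3333) + (-2.8333)·(-2.3333) + (1.1667)·(-0.3333) + (0.1667)·(2.6667) + (1.1667)·(3.6667)) / 5 = 4.3333/5 = 0.8667
  S[Y,Y] = ((-3.3333)·(-3.3333) + (-0.3333)·(-0.3333) + (-2.3333)·(-2.3333) + (-0.3333)·(-0.3333) + (2.6667)·(2.6667) + (3.6667)·(3.6667)) / 5 = 37.3333/5 = 7.4667
  S = [[3.7667, 0.8667],
 [0.8667, 7.4667]].

Step 3 — invert S. det(S) = 3.7667·7.4667 - (0.8667)² = 27.3733.
  S^{-1} = (1/det) · [[d, -b], [-b, a]] = [[0.2728, -0.0317],
 [-0.0317, 0.1376]].

Step 4 — quadratic form (x̄ - mu_0)^T · S^{-1} · (x̄ - mu_0):
  S^{-1} · (x̄ - mu_0) = (-0.811, -0.1291),
  (x̄ - mu_0)^T · [...] = (-3.1667)·(-0.811) + (-1.6667)·(-0.1291) = 2.7833.

Step 5 — scale by n: T² = 6 · 2.7833 = 16.7.

T² ≈ 16.7


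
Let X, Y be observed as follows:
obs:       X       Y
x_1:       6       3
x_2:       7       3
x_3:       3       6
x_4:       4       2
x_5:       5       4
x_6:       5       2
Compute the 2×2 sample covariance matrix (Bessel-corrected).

Step 1 — column means:
  mean(X) = (6 + 7 + 3 + 4 + 5 + 5) / 6 = 30/6 = 5
  mean(Y) = (3 + 3 + 6 + 2 + 4 + 2) / 6 = 20/6 = 3.3333

Step 2 — sample covariance S[i,j] = (1/(n-1)) · Σ_k (x_{k,i} - mean_i) · (x_{k,j} - mean_j), with n-1 = 5.
  S[X,X] = ((1)·(1) + (2)·(2) + (-2)·(-2) + (-1)·(-1) + (0)·(0) + (0)·(0)) / 5 = 10/5 = 2
  S[X,Y] = ((1)·(-0.3333) + (2)·(-0.3333) + (-2)·(2.6667) + (-1)·(-1.3333) + (0)·(0.6667) + (0)·(-1.3333)) / 5 = -5/5 = -1
  S[Y,Y] = ((-0.3333)·(-0.3333) + (-0.3333)·(-0.3333) + (2.6667)·(2.6667) + (-1.3333)·(-1.3333) + (0.6667)·(0.6667) + (-1.3333)·(-1.3333)) / 5 = 11.3333/5 = 2.2667

S is symmetric (S[j,i] = S[i,j]). Assembling:

S = [[2, -1],
 [-1, 2.2667]]


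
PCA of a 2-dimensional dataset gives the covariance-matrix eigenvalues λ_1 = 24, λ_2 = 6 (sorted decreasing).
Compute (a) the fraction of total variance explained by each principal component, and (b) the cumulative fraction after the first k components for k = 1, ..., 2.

Step 1 — total variance = trace(Sigma) = Σ λ_i = 24 + 6 = 30.

Step 2 — fraction explained by component i = λ_i / Σ λ:
  PC1: 24/30 = 0.8
  PC2: 6/30 = 0.2

Step 3 — cumulative fraction after k components = (λ_1 + ... + λ_k) / Σ λ:
  k = 1: 24/30 = 0.8
  k = 2: (24 + 6)/30 = 30/30 = 1

Summary (fraction, with percent):

explained: PC1 0.8 (80%), PC2 0.2 (20%);  cumulative: 0.8, 1


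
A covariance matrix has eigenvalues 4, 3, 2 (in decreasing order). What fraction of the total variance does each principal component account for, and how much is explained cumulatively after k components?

Step 1 — total variance = trace(Sigma) = Σ λ_i = 4 + 3 + 2 = 9.

Step 2 — fraction explained by component i = λ_i / Σ λ:
  PC1: 4/9 = 0.4444
  PC2: 3/9 = 0.3333
  PC3: 2/9 = 0.2222

Step 3 — cumulative fraction after k components = (λ_1 + ... + λ_k) / Σ λ:
  k = 1: 4/9 = 0.4444
  k = 2: (4 + 3)/9 = 7/9 = 0.7778
  k = 3: (4 + 3 + 2)/9 = 9/9 = 1

Summary (fraction, with percent):

explained: PC1 0.4444 (44.44%), PC2 0.3333 (33.33%), PC3 0.2222 (22.22%);  cumulative: 0.4444, 0.7778, 1


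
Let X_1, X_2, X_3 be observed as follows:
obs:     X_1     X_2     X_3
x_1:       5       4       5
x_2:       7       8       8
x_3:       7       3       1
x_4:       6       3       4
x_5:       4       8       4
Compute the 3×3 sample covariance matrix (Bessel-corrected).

Step 1 — column means:
  mean(X_1) = (5 + 7 + 7 + 6 + 4) / 5 = 29/5 = 5.8
  mean(X_2) = (4 + 8 + 3 + 3 + 8) / 5 = 26/5 = 5.2
  mean(X_3) = (5 + 8 + 1 + 4 + 4) / 5 = 22/5 = 4.4

Step 2 — sample covariance S[i,j] = (1/(n-1)) · Σ_k (x_{k,i} - mean_i) · (x_{k,j} - mean_j), with n-1 = 4.
  S[X_1,X_1] = ((-0.8)·(-0.8) + (1.2)·(1.2) + (1.2)·(1.2) + (0.2)·(0.2) + (-1.8)·(-1.8)) / 4 = 6.8/4 = 1.7
  S[X_1,X_2] = ((-0.8)·(-1.2) + (1.2)·(2.8) + (1.2)·(-2.2) + (0.2)·(-2.2) + (-1.8)·(2.8)) / 4 = -3.8/4 = -0.95
  S[X_1,X_3] = ((-0.8)·(0.6) + (1.2)·(3.6) + (1.2)·(-3.4) + (0.2)·(-0.4) + (-1.8)·(-0.4)) / 4 = 0.4/4 = 0.1
  S[X_2,X_2] = ((-1.2)·(-1.2) + (2.8)·(2.8) + (-2.2)·(-2.2) + (-2.2)·(-2.2) + (2.8)·(2.8)) / 4 = 26.8/4 = 6.7
  S[X_2,X_3] = ((-1.2)·(0.6) + (2.8)·(3.6) + (-2.2)·(-3.4) + (-2.2)·(-0.4) + (2.8)·(-0.4)) / 4 = 16.6/4 = 4.15
  S[X_3,X_3] = ((0.6)·(0.6) + (3.6)·(3.6) + (-3.4)·(-3.4) + (-0.4)·(-0.4) + (-0.4)·(-0.4)) / 4 = 25.2/4 = 6.3

S is symmetric (S[j,i] = S[i,j]). Assembling:

S = [[1.7, -0.95, 0.1],
 [-0.95, 6.7, 4.15],
 [0.1, 4.15, 6.3]]


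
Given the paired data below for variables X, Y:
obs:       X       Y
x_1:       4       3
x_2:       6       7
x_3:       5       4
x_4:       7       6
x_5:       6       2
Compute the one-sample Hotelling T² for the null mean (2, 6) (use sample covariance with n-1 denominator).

Step 1 — sample mean vector:
  mean(X) = (4 + 6 + 5 + 7 + 6) / 5 = 28/5 = 5.6
  mean(Y) = (3 + 7 + 4 + 6 + 2) / 5 = 22/5 = 4.4
  x̄ = (5.6, 4.4),  deviation x̄ - mu_0 = (5.6, 4.4) - (2, 6) = (3.6, -1.6).

Step 2 — sample covariance matrix, S[i,j] = (1/(n-1)) · Σ_k (x_{k,i} - mean_i) · (x_{k,j} - mean_j), divisor n-1 = 4:
  S[X,X] = ((-1.6)·(-1.6) + (0.4)·(0.4) + (-0.6)·(-0.6) + (1.4)·(1.4) + (0.4)·(0.4)) / 4 = 5.2/4 = 1.3
  S[X,Y] = ((-1.6)·(-1.4) + (0.4)·(2.6) + (-0.6)·(-0.4) + (1.4)·(1.6) + (0.4)·(-2.4)) / 4 = 4.8/4 = 1.2
  S[Y,Y] = ((-1.4)·(-1.4) + (2.6)·(2.6) + (-0.4)·(-0.4) + (1.6)·(1.6) + (-2.4)·(-2.4)) / 4 = 17.2/4 = 4.3
  S = [[1.3, 1.2],
 [1.2, 4.3]].

Step 3 — invert S. det(S) = 1.3·4.3 - (1.2)² = 4.15.
  S^{-1} = (1/det) · [[d, -b], [-b, a]] = [[1.0361, -0.2892],
 [-0.2892, 0.3133]].

Step 4 — quadratic form (x̄ - mu_0)^T · S^{-1} · (x̄ - mu_0):
  S^{-1} · (x̄ - mu_0) = (4.1928, -1.5422),
  (x̄ - mu_0)^T · [...] = (3.6)·(4.1928) + (-1.6)·(-1.5422) = 17.5614.

Step 5 — scale by n: T² = 5 · 17.5614 = 87.8072.

T² ≈ 87.8072


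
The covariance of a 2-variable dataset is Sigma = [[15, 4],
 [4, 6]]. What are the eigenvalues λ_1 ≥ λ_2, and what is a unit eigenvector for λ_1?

Step 1 — characteristic polynomial of 2×2 Sigma:
  det(Sigma - λI) = λ² - trace · λ + det = 0.
  trace = 15 + 6 = 21, det = 15·6 - (4)² = 74.
Step 2 — discriminant:
  Δ = trace² - 4·det = 441 - 296 = 145.
Step 3 — eigenvalues:
  λ = (trace ± √Δ)/2 = (21 ± 12.0416)/2,
  λ_1 = 16.5208,  λ_2 = 4.4792.

Step 4 — unit eigenvector for λ_1: solve (Sigma - λ_1 I)v = 0. First row:
  (15 - 16.5208)·v_x + (4)·v_y = 0, i.e. (-1.5208)·v_x + (4)·v_y = 0,
  so v ∝ (b, λ_1 - a) = (4, 1.5208) = u.
  ||u|| = √((4)² + (1.5208)²) = √(18.3128) ≈ 4.2793,
  v_1 = u/||u|| ≈ (0.9347, 0.3554) (||v_1|| = 1).

λ_1 = 16.5208,  λ_2 = 4.4792;  v_1 ≈ (0.9347, 0.3554)


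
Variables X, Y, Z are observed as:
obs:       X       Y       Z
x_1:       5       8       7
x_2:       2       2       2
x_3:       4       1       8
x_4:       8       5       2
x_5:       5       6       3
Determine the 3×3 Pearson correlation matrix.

Step 1 — column means:
  mean(X) = (5 + 2 + 4 + 8 + 5) / 5 = 24/5 = 4.8
  mean(Y) = (8 + 2 + 1 + 5 + 6) / 5 = 22/5 = 4.4
  mean(Z) = (7 + 2 + 8 + 2 + 3) / 5 = 22/5 = 4.4

Step 2 — sample variances and covariances s[i,j] = (1/(n-1)) · Σ_k (x_{k,i} - mean_i) · (x_{k,j} - mean_j), with n-1 = 4:
  s[X,X] = ((0.2)·(0.2) + (-2.8)·(-2.8) + (-0.8)·(-0.8) + (3.2)·(3.2) + (0.2)·(0.2)) / 4 = 18.8/4 = 4.7
  s[X,Y] = ((0.2)·(3.6) + (-2.8)·(-2.4) + (-0.8)·(-3.4) + (3.2)·(0.6) + (0.2)·(1.6)) / 4 = 12.4/4 = 3.1
  s[X,Z] = ((0.2)·(2.6) + (-2.8)·(-2.4) + (-0.8)·(3.6) + (3.2)·(-2.4) + (0.2)·(-1.4)) / 4 = -3.6/4 = -0.9
  s[Y,Y] = ((3.6)·(3.6) + (-2.4)·(-2.4) + (-3.4)·(-3.4) + (0.6)·(0.6) + (1.6)·(1.6)) / 4 = 33.2/4 = 8.3
  s[Y,Z] = ((3.6)·(2.6) + (-2.4)·(-2.4) + (-3.4)·(3.6) + (0.6)·(-2.4) + (1.6)·(-1.4)) / 4 = -0.8/4 = -0.2
  s[Z,Z] = ((2.6)·(2.6) + (-2.4)·(-2.4) + (3.6)·(3.6) + (-2.4)·(-2.4) + (-1.4)·(-1.4)) / 4 = 33.2/4 = 8.3
  Sample standard deviations s_i = √(s[i,i]):
  s(X) = √(4.7) = 2.1679
  s(Y) = √(8.3) = 2.881
  s(Z) = √(8.3) = 2.881

Step 3 — r_{ij} = s_{ij} / (s_i · s_j):
  r[X,X] = 1 (diagonal).
  r[X,Y] = 3.1 / (2.1679 · 2.881) = 3.1 / 6.2458 = 0.4963
  r[X,Z] = -0.9 / (2.1679 · 2.881) = -0.9 / 6.2458 = -0.1441
  r[Y,Y] = 1 (diagonal).
  r[Y,Z] = -0.2 / (2.881 · 2.881) = -0.2 / 8.3 = -0.0241
  r[Z,Z] = 1 (diagonal).

R is symmetric with unit diagonal. Assembling:

R = [[1, 0.4963, -0.1441],
 [0.4963, 1, -0.0241],
 [-0.1441, -0.0241, 1]]
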